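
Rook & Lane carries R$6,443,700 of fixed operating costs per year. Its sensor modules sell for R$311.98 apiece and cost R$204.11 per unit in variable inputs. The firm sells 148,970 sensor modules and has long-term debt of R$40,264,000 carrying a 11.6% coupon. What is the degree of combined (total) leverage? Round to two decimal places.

3.24

Total contribution margin = 148,970 × R$107.87 = R$16,069,393.90.
Operating income = contribution − fixed costs = R$16,069,393.90 − R$6,443,700 = R$9,625,693.90. Interest = R$4,670,624.00, so EBIT − I = R$4,955,069.90.
DCL = contribution ÷ (EBIT − I) = R$16,069,393.90 ÷ R$4,955,069.90 = 3.2430.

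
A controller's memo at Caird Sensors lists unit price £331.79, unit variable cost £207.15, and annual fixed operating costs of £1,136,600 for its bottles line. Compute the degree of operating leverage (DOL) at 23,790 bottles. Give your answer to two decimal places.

1.62

At 23,790 units, contribution = 23,790 × £124.64 = £2,965,185.60.
EBIT = £2,965,185.60 − £1,136,600 = £1,828,585.60.
DOL = contribution ÷ EBIT = £2,965,185.60 ÷ £1,828,585.60 = 1.6216.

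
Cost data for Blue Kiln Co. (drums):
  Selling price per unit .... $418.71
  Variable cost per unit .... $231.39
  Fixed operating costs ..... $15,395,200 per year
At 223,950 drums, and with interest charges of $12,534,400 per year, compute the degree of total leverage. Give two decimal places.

Contribution at this volume is 223,950 × $187.32 = $41,950,314.00.
Subtracting fixed costs: EBIT = $41,950,314.00 − $15,395,200 = $26,555,114.00. Interest = $12,534,400.00, so EBIT − I = $14,020,714.00.
Degree of total leverage = total CM / (EBIT − interest) = $41,950,314.00 / $14,020,714.00 = 2.9920.

2.99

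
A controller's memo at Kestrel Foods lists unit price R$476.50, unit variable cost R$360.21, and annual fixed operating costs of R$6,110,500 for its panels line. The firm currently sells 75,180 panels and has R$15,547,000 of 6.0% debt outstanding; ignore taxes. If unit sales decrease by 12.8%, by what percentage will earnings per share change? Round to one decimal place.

-65.9%

At 75,180 units, contribution = 75,180 × R$116.29 = R$8,742,682.20.
EBIT = R$8,742,682.20 − R$6,110,500 = R$2,632,182.20.
Interest = R$932,820.00, so EBIT − I = R$1,699,362.20.
Degree of combined leverage = contribution ÷ (EBIT − I) = R$8,742,682.20 ÷ R$1,699,362.20 = 5.1447.
%ΔEPS = DCL × %ΔSales = 5.1447 × -12.8% = -65.9%.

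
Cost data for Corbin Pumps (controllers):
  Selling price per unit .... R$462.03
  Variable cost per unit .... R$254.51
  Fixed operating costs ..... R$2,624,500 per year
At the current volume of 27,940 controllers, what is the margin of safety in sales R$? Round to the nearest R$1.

R$7,065,837

Contribution margin per unit = R$462.03 − R$254.51 = R$207.52. Break-even units = R$2,624,500 ÷ R$207.52 = 12,646.97; break-even revenue = 12,646.97 × R$462.03 = R$5,843,281.30.
Current sales = 27,940 × R$462.03 = R$12,909,118.20.
Margin of safety = R$12,909,118.20 − R$5,843,281.30 = R$7,065,837.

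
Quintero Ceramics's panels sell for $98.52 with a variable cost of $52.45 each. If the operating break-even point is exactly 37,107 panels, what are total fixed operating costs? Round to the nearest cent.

$1,709,519.49

Each unit contributes $98.52 − $52.45 = $46.07.
Since BE = FC / CM, FC = 37,107 × $46.07 = $1,709,519.49.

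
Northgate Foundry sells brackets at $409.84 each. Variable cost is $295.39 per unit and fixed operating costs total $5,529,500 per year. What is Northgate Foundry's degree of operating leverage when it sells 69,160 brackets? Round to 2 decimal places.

3.32

Total contribution margin = 69,160 × $114.45 = $7,915,362.00.
Subtracting fixed costs: EBIT = $7,915,362.00 − $5,529,500 = $2,385,862.00.
Degree of operating leverage = $7,915,362.00 / $2,385,862.00 = 3.3176.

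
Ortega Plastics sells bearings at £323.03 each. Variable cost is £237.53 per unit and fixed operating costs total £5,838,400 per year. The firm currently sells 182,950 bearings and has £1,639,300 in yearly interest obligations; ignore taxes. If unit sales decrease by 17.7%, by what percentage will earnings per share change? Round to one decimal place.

At 182,950 units, contribution = 182,950 × £85.50 = £15,642,225.00.
Subtracting fixed costs: EBIT = £15,642,225.00 − £5,838,400 = £9,803,825.00.
After interest of £1,639,300.00, pre-tax earnings = £8,164,525.00.
Degree of combined leverage = contribution ÷ (EBIT − I) = £15,642,225.00 ÷ £8,164,525.00 = 1.9159.
EPS therefore changes by 1.9159 × (-17.7%) = -33.9%.

-33.9%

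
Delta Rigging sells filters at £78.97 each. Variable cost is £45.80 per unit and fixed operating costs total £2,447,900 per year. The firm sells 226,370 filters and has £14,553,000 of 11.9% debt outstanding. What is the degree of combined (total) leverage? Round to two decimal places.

2.26

At 226,370 units, contribution = 226,370 × £33.17 = £7,508,692.90.
Subtracting fixed costs: EBIT = £7,508,692.90 − £2,447,900 = £5,060,792.90. Interest = £1,731,807.00, so EBIT − I = £3,328,985.90.
Degree of total leverage = total CM / (EBIT − interest) = £7,508,692.90 / £3,328,985.90 = 2.2555.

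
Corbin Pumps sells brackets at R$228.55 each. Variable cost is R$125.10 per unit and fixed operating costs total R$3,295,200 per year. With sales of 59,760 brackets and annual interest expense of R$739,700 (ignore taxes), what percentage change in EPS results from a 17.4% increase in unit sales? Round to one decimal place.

+50.1%

At 59,760 units, contribution = 59,760 × R$103.45 = R$6,182,172.00.
Subtracting fixed costs: EBIT = R$6,182,172.00 − R$3,295,200 = R$2,886,972.00.
Interest = R$739,700.00, so EBIT − I = R$2,147,272.00.
Degree of combined leverage = contribution ÷ (EBIT − I) = R$6,182,172.00 ÷ R$2,147,272.00 = 2.8791.
%ΔEPS = DCL × %ΔSales = 2.8791 × +17.4% = +50.1%.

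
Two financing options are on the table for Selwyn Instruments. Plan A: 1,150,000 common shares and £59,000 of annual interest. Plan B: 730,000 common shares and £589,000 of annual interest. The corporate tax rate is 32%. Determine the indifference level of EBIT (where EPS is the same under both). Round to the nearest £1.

£1,510,190

At indifference, (EBIT − 59,000)(1 − t)/1,150,000 = (EBIT − 589,000)(1 − t)/730,000.
The (1 − t) factor cancels: (EBIT − 59,000) × 730,000 = (EBIT − 589,000) × 1,150,000.
EBIT × (1,150,000 − 730,000) = 589,000 × 1,150,000 − 59,000 × 730,000 = 634,280,000,000, so EBIT = 634,280,000,000 ÷ 420,000 = 1,510,190.48.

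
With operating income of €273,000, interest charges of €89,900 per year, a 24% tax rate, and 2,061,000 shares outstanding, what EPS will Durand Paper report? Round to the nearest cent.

€0.07

Interest = €89,900.00, so EBT = €273,000 − €89,900.00 = €183,100.00.
Net income = €183,100.00 × (1 − 0.24) = €139,156.00.
EPS = €139,156.00 ÷ 2,061,000 = €0.07.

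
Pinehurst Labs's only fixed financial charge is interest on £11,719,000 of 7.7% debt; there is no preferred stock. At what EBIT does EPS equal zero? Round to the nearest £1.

Annual interest = 7.7% × £11,719,000 = £902,363.00.
Without preferred stock the financial break-even is simply EBIT = interest = £902,363.00.

£902,363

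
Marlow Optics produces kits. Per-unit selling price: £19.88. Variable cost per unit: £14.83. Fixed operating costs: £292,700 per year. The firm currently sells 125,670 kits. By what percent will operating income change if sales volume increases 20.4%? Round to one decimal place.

At 125,670 units, contribution = 125,670 × £5.05 = £634,633.50.
Subtracting fixed costs: EBIT = £634,633.50 − £292,700 = £341,933.50.
So DOL = total CM / EBIT = £634,633.50 / £341,933.50 = 1.8560.
Operating income changes by 1.8560 × +20.4% = +37.9%.

+37.9%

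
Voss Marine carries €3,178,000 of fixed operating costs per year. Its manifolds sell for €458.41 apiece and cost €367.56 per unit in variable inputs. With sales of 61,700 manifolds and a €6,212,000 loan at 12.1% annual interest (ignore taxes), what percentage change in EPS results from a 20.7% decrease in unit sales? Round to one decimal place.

-69.2%

At 61,700 units, contribution = 61,700 × €90.85 = €5,605,445.00.
Operating income = contribution − fixed costs = €5,605,445.00 − €3,178,000 = €2,427,445.00.
After interest of €751,652.00, pre-tax earnings = €1,675,793.00.
DCL = total CM / (EBIT − I) = €5,605,445.00 / €1,675,793.00 = 3.3450.
EPS therefore changes by 3.3450 × (-20.7%) = -69.2%.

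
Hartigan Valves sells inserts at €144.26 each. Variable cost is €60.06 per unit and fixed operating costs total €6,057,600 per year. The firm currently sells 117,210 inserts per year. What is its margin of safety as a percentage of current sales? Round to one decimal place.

Unit CM = price − variable cost = €144.26 − €60.06 = €84.20. Break-even units = €6,057,600 ÷ €84.20 = 71,942.99; break-even revenue = 71,942.99 × €144.26 = €10,378,496.15.
Current sales = 117,210 × €144.26 = €16,908,714.60.
Margin of safety = (€16,908,714.60 − €10,378,496.15) ÷ €16,908,714.60 = 38.6%.

38.6%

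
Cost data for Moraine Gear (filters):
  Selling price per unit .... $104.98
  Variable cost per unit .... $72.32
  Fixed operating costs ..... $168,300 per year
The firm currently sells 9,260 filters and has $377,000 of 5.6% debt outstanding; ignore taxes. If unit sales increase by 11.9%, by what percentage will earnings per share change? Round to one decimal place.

Contribution at this volume is 9,260 × $32.66 = $302,431.60.
EBIT = $302,431.60 − $168,300 = $134,131.60.
Interest = $21,112.00, so EBIT − I = $113,019.60.
Degree of combined leverage = contribution ÷ (EBIT − I) = $302,431.60 ÷ $113,019.60 = 2.6759.
EPS therefore changes by 2.6759 × (+11.9%) = +31.8%.

+31.8%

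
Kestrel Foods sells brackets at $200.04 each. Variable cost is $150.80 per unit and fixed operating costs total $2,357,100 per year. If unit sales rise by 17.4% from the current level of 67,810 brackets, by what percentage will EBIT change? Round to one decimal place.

+59.2%

At 67,810 units, contribution = 67,810 × $49.24 = $3,338,964.40.
Operating income = contribution − fixed costs = $3,338,964.40 − $2,357,100 = $981,864.40.
DOL = contribution ÷ EBIT = $3,338,964.40 ÷ $981,864.40 = 3.4006.
Operating income changes by 3.4006 × +17.4% = +59.2%.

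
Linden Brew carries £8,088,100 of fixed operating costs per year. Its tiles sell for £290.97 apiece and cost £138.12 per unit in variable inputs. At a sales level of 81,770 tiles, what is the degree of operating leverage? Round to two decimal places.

2.83

At 81,770 units, contribution = 81,770 × £152.85 = £12,498,544.50.
Operating income = contribution − fixed costs = £12,498,544.50 − £8,088,100 = £4,410,444.50.
So DOL = total CM / EBIT = £12,498,544.50 / £4,410,444.50 = 2.8339.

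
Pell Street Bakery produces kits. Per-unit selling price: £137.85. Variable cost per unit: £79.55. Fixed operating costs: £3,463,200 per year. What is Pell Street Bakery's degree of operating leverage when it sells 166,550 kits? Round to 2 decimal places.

1.55

Total contribution margin = 166,550 × £58.30 = £9,709,865.00.
EBIT = £9,709,865.00 − £3,463,200 = £6,246,665.00.
DOL = contribution ÷ EBIT = £9,709,865.00 ÷ £6,246,665.00 = 1.5544.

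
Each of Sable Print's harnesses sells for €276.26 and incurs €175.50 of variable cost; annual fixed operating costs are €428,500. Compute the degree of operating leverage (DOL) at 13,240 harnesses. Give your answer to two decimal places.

At 13,240 units, contribution = 13,240 × €100.76 = €1,334,062.40.
Subtracting fixed costs: EBIT = €1,334,062.40 − €428,500 = €905,562.40.
Degree of operating leverage = €1,334,062.40 / €905,562.40 = 1.4732.

1.47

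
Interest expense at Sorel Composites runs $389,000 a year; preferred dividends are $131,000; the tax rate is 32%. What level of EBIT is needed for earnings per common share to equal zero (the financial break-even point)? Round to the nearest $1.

Grossing the preferred dividend up to pre-tax terms: $131,000 / (1 − 0.32) = $192,647.06.
Financial break-even EBIT = interest + D_p ÷ (1 − t) = $389,000 + $192,647.06 = $581,647.06.

$581,647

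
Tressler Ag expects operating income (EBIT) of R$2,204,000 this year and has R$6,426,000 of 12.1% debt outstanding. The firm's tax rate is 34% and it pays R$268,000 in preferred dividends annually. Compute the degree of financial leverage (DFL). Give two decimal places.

Interest = R$777,546.00.
Pre-tax preferred-dividend burden = R$268,000 ÷ (1 − 0.34) = R$406,060.61.
DFL = EBIT ÷ [EBIT − I − D_p/(1−t)] = R$2,204,000 ÷ [R$2,204,000 − R$777,546.00 − R$406,060.61] = R$2,204,000 ÷ R$1,020,393.39 = 2.1600.

2.16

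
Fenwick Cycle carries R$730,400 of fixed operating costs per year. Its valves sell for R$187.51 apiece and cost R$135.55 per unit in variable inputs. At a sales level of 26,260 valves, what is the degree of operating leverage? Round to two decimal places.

Contribution at this volume is 26,260 × R$51.96 = R$1,364,469.60.
EBIT = R$1,364,469.60 − R$730,400 = R$634,069.60.
Degree of operating leverage = R$1,364,469.60 / R$634,069.60 = 2.1519.

2.15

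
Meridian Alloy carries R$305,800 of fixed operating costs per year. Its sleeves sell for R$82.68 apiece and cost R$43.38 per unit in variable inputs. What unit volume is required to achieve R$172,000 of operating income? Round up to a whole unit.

Each unit contributes R$82.68 − R$43.38 = R$39.30.
Required volume = (fixed costs + target profit) ÷ CM = (R$305,800 + R$172,000) ÷ R$39.30 = 12,157.76, so 12,158 sleeves.

12,158 sleeves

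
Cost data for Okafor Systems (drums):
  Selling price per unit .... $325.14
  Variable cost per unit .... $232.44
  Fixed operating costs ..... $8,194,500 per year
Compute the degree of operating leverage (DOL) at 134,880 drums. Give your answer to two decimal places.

Total contribution margin = 134,880 × $92.70 = $12,503,376.00.
Subtracting fixed costs: EBIT = $12,503,376.00 − $8,194,500 = $4,308,876.00.
So DOL = total CM / EBIT = $12,503,376.00 / $4,308,876.00 = 2.9018.

2.90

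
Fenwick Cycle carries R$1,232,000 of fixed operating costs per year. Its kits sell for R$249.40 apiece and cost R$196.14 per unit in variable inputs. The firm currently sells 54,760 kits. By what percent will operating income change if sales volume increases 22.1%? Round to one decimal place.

At 54,760 units, contribution = 54,760 × R$53.26 = R$2,916,517.60.
Operating income = contribution − fixed costs = R$2,916,517.60 − R$1,232,000 = R$1,684,517.60.
DOL = contribution ÷ EBIT = R$2,916,517.60 ÷ R$1,684,517.60 = 1.7314.
%ΔEBIT = DOL × %ΔSales = 1.7314 × +22.1% = +38.3%.

+38.3%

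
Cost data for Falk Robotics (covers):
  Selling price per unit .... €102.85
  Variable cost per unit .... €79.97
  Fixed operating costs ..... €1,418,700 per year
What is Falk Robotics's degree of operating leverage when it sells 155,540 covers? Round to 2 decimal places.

Total contribution margin = 155,540 × €22.88 = €3,558,755.20.
Operating income = contribution − fixed costs = €3,558,755.20 − €1,418,700 = €2,140,055.20.
So DOL = total CM / EBIT = €3,558,755.20 / €2,140,055.20 = 1.6629.

1.66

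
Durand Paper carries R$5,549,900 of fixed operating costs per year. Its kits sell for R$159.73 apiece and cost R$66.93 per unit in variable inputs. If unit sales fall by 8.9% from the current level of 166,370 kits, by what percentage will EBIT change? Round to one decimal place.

Total contribution margin = 166,370 × R$92.80 = R$15,439,136.00.
Subtracting fixed costs: EBIT = R$15,439,136.00 − R$5,549,900 = R$9,889,236.00.
DOL = contribution ÷ EBIT = R$15,439,136.00 ÷ R$9,889,236.00 = 1.5612.
Operating income changes by 1.5612 × -8.9% = -13.9%.

-13.9%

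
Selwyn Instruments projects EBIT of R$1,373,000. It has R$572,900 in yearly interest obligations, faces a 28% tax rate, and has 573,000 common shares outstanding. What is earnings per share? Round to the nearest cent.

Interest = R$572,900.00, so EBT = R$1,373,000 − R$572,900.00 = R$800,100.00.
After tax at 28%: net income = R$800,100.00 × 0.72 = R$576,072.00.
EPS = R$576,072.00 ÷ 573,000 = R$1.01.

R$1.01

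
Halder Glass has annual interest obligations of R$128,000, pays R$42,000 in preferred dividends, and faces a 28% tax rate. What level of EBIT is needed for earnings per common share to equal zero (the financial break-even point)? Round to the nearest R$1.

Preferred dividends are paid after tax, so their pre-tax equivalent is R$42,000 ÷ (1 − 0.28) = R$58,333.33.
EPS = 0 when EBIT covers interest plus the pre-tax preferred burden: R$128,000 + R$58,333.33 = R$186,333.33.

R$186,333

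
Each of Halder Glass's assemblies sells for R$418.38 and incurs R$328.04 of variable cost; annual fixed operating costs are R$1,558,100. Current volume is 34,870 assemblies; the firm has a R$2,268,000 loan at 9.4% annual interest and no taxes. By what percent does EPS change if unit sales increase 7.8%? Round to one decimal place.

+17.8%

Total contribution margin = 34,870 × R$90.34 = R$3,150,155.80.
EBIT = R$3,150,155.80 − R$1,558,100 = R$1,592,055.80.
Interest = R$213,192.00, so EBIT − I = R$1,378,863.80.
Degree of combined leverage = contribution ÷ (EBIT − I) = R$3,150,155.80 ÷ R$1,378,863.80 = 2.2846.
EPS therefore changes by 2.2846 × (+7.8%) = +17.8%.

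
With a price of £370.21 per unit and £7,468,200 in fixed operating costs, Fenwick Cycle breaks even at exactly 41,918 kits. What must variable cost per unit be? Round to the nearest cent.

£192.05

Contribution per unit must be FC / Q = £7,468,200 / 41,918 = £178.1621.
Hence VC = price − CM = £370.21 − £178.1621 = £192.05.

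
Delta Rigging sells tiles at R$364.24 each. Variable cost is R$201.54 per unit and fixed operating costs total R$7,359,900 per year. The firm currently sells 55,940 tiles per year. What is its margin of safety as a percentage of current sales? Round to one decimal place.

19.1%

Each unit contributes R$364.24 − R$201.54 = R$162.70. Break-even units = R$7,359,900 ÷ R$162.70 = 45,236.02; break-even revenue = 45,236.02 × R$364.24 = R$16,476,766.91.
Current sales = 55,940 × R$364.24 = R$20,375,585.60.
Margin of safety = (R$20,375,585.60 − R$16,476,766.91) ÷ R$20,375,585.60 = 19.1%.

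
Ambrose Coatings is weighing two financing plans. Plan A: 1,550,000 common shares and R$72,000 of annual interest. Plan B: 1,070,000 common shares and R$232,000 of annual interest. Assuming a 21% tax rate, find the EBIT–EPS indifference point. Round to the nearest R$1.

R$588,667

At indifference, (EBIT − 72,000)(1 − t)/1,550,000 = (EBIT − 232,000)(1 − t)/1,070,000.
The (1 − t) factor cancels: (EBIT − 72,000) × 1,070,000 = (EBIT − 232,000) × 1,550,000.
EBIT × (1,550,000 − 1,070,000) = 232,000 × 1,550,000 − 72,000 × 1,070,000 = 282,560,000,000, so EBIT = 282,560,000,000 ÷ 480,000 = 588,666.67.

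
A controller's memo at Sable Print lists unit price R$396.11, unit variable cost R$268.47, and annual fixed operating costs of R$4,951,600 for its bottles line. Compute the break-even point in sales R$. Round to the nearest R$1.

R$15,366,486

CM per unit = R$396.11 − R$268.47 = R$127.64; CM ratio = R$127.64 / R$396.11 = 0.3222.
Break-even revenue = fixed costs × price ÷ CM = R$4,951,600 × R$396.11 ÷ R$127.64 = R$15,366,486.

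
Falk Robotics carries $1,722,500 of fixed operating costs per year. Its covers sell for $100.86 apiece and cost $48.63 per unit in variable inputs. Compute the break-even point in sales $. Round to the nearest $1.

CM per unit = $100.86 − $48.63 = $52.23; CM ratio = $52.23 / $100.86 = 0.5178.
Break-even sales = FC ÷ CM ratio = $1,722,500 × $100.86 / $52.23 = $3,326,275.

$3,326,275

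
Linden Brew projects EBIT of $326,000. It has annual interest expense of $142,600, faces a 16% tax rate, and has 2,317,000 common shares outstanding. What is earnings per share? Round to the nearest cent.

$0.07

Interest = $142,600.00, so EBT = $326,000 − $142,600.00 = $183,400.00.
Net income = $183,400.00 × (1 − 0.16) = $154,056.00.
Per share: $154,056.00 / 2,317,000 shares = $0.07.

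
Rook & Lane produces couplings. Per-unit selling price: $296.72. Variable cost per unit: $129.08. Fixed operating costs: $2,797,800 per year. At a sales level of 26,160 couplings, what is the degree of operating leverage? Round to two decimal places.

2.76

Total contribution margin = 26,160 × $167.64 = $4,385,462.40.
EBIT = $4,385,462.40 − $2,797,800 = $1,587,662.40.
Degree of operating leverage = $4,385,462.40 / $1,587,662.40 = 2.7622.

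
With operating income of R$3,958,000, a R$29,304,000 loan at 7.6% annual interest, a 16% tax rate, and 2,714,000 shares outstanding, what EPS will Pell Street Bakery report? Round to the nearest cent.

Pre-tax income = R$3,958,000 − R$2,227,104.00 = R$1,730,896.00.
After tax at 16%: net income = R$1,730,896.00 × 0.84 = R$1,453,952.64.
EPS = R$1,453,952.64 ÷ 2,714,000 = R$0.54.

R$0.54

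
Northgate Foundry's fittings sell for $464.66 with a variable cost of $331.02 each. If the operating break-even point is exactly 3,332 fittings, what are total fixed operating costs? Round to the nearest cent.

Contribution margin per unit = $464.66 − $331.02 = $133.64.
Fixed costs = break-even units × CM = 3,332 × $133.64 = $445,288.48.

$445,288.48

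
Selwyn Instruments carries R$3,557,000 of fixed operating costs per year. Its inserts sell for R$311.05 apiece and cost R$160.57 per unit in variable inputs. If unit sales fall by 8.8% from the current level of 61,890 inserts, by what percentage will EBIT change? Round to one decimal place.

-14.2%

At 61,890 units, contribution = 61,890 × R$150.48 = R$9,313,207.20.
EBIT = R$9,313,207.20 − R$3,557,000 = R$5,756,207.20.
So DOL = total CM / EBIT = R$9,313,207.20 / R$5,756,207.20 = 1.6179.
Operating income changes by 1.6179 × -8.8% = -14.2%.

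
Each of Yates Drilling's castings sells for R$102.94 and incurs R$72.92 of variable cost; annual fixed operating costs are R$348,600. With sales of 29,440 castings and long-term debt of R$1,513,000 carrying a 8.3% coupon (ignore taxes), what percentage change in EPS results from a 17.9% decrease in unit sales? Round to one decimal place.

-38.6%

At 29,440 units, contribution = 29,440 × R$30.02 = R$883,788.80.
Subtracting fixed costs: EBIT = R$883,788.80 − R$348,600 = R$535,188.80.
Interest = R$125,579.00, so EBIT − I = R$409,609.80.
Degree of combined leverage = contribution ÷ (EBIT − I) = R$883,788.80 ÷ R$409,609.80 = 2.1576.
EPS therefore changes by 2.1576 × (-17.9%) = -38.6%.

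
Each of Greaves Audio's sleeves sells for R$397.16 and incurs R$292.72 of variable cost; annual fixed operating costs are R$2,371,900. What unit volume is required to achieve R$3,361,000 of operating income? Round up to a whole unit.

54,892 sleeves

Contribution margin per unit = R$397.16 − R$292.72 = R$104.44.
Required volume = (fixed costs + target profit) ÷ CM = (R$2,371,900 + R$3,361,000) ÷ R$104.44 = 54,891.80, so 54,892 sleeves.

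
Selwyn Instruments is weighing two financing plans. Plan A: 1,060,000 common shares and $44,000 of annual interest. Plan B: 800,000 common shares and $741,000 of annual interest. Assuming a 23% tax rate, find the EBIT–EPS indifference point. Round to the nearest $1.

Set EPS_A = EPS_B: (EBIT − $44,000)(1 − 0.23) ÷ 1,060,000 = (EBIT − $741,000)(1 − 0.23) ÷ 800,000.
Cancelling (1 − t) and cross-multiplying: 800,000·(EBIT − 44,000) = 1,060,000·(EBIT − 741,000).
EBIT × (1,060,000 − 800,000) = 741,000 × 1,060,000 − 44,000 × 800,000 = 750,260,000,000, so EBIT = 750,260,000,000 ÷ 260,000 = 2,885,615.38.

$2,885,615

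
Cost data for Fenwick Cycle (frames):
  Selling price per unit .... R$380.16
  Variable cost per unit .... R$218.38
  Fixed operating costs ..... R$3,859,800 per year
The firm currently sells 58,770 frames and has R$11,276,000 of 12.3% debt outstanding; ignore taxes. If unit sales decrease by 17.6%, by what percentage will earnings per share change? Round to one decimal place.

Total contribution margin = 58,770 × R$161.78 = R$9,507,810.60.
EBIT = R$9,507,810.60 − R$3,859,800 = R$5,648,010.60.
After interest of R$1,386,948.00, pre-tax earnings = R$4,261,062.60.
DCL = total CM / (EBIT − I) = R$9,507,810.60 / R$4,261,062.60 = 2.2313.
EPS therefore changes by 2.2313 × (-17.6%) = -39.3%.

-39.3%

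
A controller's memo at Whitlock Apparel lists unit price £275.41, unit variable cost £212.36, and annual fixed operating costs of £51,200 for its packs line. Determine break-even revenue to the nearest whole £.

Contribution margin per unit = £275.41 − £212.36 = £63.05, a CM ratio of £63.05 ÷ £275.41 = 0.2289.
Break-even revenue = fixed costs × price ÷ CM = £51,200 × £275.41 ÷ £63.05 = £223,648.

£223,648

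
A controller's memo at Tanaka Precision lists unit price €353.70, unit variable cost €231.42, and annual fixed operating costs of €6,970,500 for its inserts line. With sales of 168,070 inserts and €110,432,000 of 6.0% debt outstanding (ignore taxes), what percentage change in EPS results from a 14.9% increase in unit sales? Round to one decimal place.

+44.0%

At 168,070 units, contribution = 168,070 × €122.28 = €20,551,599.60.
Subtracting fixed costs: EBIT = €20,551,599.60 − €6,970,500 = €13,581,099.60.
After interest of €6,625,920.00, pre-tax earnings = €6,955,179.60.
Degree of combined leverage = contribution ÷ (EBIT − I) = €20,551,599.60 ÷ €6,955,179.60 = 2.9549.
EPS therefore changes by 2.9549 × (+14.9%) = +44.0%.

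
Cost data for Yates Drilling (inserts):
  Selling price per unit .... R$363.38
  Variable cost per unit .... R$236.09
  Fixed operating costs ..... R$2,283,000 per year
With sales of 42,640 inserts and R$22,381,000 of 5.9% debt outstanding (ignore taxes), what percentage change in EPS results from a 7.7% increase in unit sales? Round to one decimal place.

+22.9%

Contribution at this volume is 42,640 × R$127.29 = R$5,427,645.60.
EBIT = R$5,427,645.60 − R$2,283,000 = R$3,144,645.60.
Interest = R$1,320,479.00, so EBIT − I = R$1,824,166.60.
Degree of combined leverage = contribution ÷ (EBIT − I) = R$5,427,645.60 ÷ R$1,824,166.60 = 2.9754.
EPS therefore changes by 2.9754 × (+7.7%) = +22.9%.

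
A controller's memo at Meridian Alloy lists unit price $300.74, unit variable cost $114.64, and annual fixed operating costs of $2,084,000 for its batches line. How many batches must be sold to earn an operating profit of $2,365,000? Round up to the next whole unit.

23,907 batches

Each unit contributes $300.74 − $114.64 = $186.10.
Required volume = (fixed costs + target profit) ÷ CM = ($2,084,000 + $2,365,000) ÷ $186.10 = 23,906.50, so 23,907 batches.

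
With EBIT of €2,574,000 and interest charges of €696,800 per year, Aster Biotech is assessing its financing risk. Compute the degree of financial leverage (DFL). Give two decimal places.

Annual interest charges come to €696,800.00.
DFL = EBIT ÷ (EBIT − I) = €2,574,000 ÷ (€2,574,000 − €696,800.00) = €2,574,000 ÷ €1,877,200.00 = 1.3712.

1.37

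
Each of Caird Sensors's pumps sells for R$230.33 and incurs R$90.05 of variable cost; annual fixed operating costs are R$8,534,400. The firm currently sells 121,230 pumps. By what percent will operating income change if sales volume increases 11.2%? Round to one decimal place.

Contribution at this volume is 121,230 × R$140.28 = R$17,006,144.40.
Operating income = contribution − fixed costs = R$17,006,144.40 − R$8,534,400 = R$8,471,744.40.
Degree of operating leverage = R$17,006,144.40 / R$8,471,744.40 = 2.0074.
So EBIT moves 2.0074 × (+11.2%) = +22.5%.

+22.5%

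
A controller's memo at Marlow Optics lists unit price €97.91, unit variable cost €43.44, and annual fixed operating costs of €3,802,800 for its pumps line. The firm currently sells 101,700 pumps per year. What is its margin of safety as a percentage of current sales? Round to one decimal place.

Unit CM = price − variable cost = €97.91 − €43.44 = €54.47. Break-even units = €3,802,800 ÷ €54.47 = 69,814.58; break-even revenue = 69,814.58 × €97.91 = €6,835,545.22.
Current sales = 101,700 × €97.91 = €9,957,447.00.
Margin of safety = (€9,957,447.00 − €6,835,545.22) ÷ €9,957,447.00 = 31.4%.

31.4%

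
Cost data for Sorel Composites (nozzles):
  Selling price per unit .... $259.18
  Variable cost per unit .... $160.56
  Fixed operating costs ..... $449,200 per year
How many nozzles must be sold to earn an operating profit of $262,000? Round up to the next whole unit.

7,212 nozzles

Unit CM = price − variable cost = $259.18 − $160.56 = $98.62.
Required volume = (fixed costs + target profit) ÷ CM = ($449,200 + $262,000) ÷ $98.62 = 7,211.52, so 7,212 nozzles.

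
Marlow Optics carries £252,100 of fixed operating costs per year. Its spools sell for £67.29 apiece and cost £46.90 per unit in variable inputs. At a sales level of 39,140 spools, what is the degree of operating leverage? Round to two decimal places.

At 39,140 units, contribution = 39,140 × £20.39 = £798,064.60.
Subtracting fixed costs: EBIT = £798,064.60 − £252,100 = £545,964.60.
So DOL = total CM / EBIT = £798,064.60 / £545,964.60 = 1.4618.

1.46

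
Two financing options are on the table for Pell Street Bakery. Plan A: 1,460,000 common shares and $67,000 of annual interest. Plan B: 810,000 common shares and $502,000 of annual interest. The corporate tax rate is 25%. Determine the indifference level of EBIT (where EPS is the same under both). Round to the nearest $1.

$1,044,077

Set EPS_A = EPS_B: (EBIT − $67,000)(1 − 0.25) ÷ 1,460,000 = (EBIT − $502,000)(1 − 0.25) ÷ 810,000.
The (1 − t) factor cancels: (EBIT − 67,000) × 810,000 = (EBIT − 502,000) × 1,460,000.
EBIT × (1,460,000 − 810,000) = 502,000 × 1,460,000 − 67,000 × 810,000 = 678,650,000,000, so EBIT = 678,650,000,000 ÷ 650,000 = 1,044,076.92.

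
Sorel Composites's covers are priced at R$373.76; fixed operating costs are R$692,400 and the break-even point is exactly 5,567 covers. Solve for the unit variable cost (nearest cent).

Contribution per unit must be FC / Q = R$692,400 / 5,567 = R$124.3758.
Variable cost per unit = R$373.76 − R$124.3758 = R$249.38.

R$249.38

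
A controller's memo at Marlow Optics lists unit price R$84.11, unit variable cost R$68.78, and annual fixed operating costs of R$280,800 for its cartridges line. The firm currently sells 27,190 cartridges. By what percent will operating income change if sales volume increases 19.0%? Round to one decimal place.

+58.2%

Total contribution margin = 27,190 × R$15.33 = R$416,822.70.
EBIT = R$416,822.70 − R$280,800 = R$136,022.70.
Degree of operating leverage = R$416,822.70 / R$136,022.70 = 3.0644.
Operating income changes by 3.0644 × +19.0% = +58.2%.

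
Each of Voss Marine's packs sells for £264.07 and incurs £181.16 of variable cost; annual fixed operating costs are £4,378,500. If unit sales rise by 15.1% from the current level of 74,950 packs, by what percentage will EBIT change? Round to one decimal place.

+51.1%

Contribution at this volume is 74,950 × £82.91 = £6,214,104.50.
EBIT = £6,214,104.50 − £4,378,500 = £1,835,604.50.
Degree of operating leverage = £6,214,104.50 / £1,835,604.50 = 3.3853.
So EBIT moves 3.3853 × (+15.1%) = +51.1%.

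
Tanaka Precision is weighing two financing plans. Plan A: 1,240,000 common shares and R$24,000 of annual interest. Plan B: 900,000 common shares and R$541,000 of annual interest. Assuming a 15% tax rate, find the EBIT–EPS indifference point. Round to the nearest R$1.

R$1,909,529

At indifference, (EBIT − 24,000)(1 − t)/1,240,000 = (EBIT − 541,000)(1 − t)/900,000.
Cancelling (1 − t) and cross-multiplying: 900,000·(EBIT − 24,000) = 1,240,000·(EBIT − 541,000).
EBIT × (1,240,000 − 900,000) = 541,000 × 1,240,000 − 24,000 × 900,000 = 649,240,000,000, so EBIT = 649,240,000,000 ÷ 340,000 = 1,909,529.41.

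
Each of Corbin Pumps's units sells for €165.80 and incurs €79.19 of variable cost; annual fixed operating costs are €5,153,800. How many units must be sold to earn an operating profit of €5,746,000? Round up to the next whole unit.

Contribution margin per unit = €165.80 − €79.19 = €86.61.
Required volume = (fixed costs + target profit) ÷ CM = (€5,153,800 + €5,746,000) ÷ €86.61 = 125,849.21, so 125,850 units.

125,850 units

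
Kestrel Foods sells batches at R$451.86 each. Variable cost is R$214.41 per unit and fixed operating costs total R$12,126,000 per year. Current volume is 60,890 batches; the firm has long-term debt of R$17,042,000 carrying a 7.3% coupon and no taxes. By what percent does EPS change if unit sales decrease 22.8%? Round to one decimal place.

-302.9%

At 60,890 units, contribution = 60,890 × R$237.45 = R$14,458,330.50.
Subtracting fixed costs: EBIT = R$14,458,330.50 − R$12,126,000 = R$2,332,330.50.
After interest of R$1,244,066.00, pre-tax earnings = R$1,088,264.50.
Degree of combined leverage = contribution ÷ (EBIT − I) = R$14,458,330.50 ÷ R$1,088,264.50 = 13.2857.
EPS therefore changes by 13.2857 × (-22.8%) = -302.9%.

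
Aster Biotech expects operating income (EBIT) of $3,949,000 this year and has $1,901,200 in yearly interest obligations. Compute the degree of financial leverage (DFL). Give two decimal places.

1.93

Interest = $1,901,200.00.
Degree of financial leverage = EBIT / (EBIT − interest) = $3,949,000 / $2,047,800.00 = 1.9284.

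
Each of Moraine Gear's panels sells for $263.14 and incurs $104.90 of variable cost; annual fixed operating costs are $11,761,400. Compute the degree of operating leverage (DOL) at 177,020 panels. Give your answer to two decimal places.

1.72

At 177,020 units, contribution = 177,020 × $158.24 = $28,011,644.80.
Operating income = contribution − fixed costs = $28,011,644.80 − $11,761,400 = $16,250,244.80.
DOL = contribution ÷ EBIT = $28,011,644.80 ÷ $16,250,244.80 = 1.7238.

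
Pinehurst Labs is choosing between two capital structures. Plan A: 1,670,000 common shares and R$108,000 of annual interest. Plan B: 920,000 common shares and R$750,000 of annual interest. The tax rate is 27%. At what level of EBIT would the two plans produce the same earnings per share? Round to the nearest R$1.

Set EPS_A = EPS_B: (EBIT − R$108,000)(1 − 0.27) ÷ 1,670,000 = (EBIT − R$750,000)(1 − 0.27) ÷ 920,000.
The (1 − t) factor cancels: (EBIT − 108,000) × 920,000 = (EBIT − 750,000) × 1,670,000.
EBIT × (1,670,000 − 920,000) = 750,000 × 1,670,000 − 108,000 × 920,000 = 1,153,140,000,000, so EBIT = 1,153,140,000,000 ÷ 750,000 = 1,537,520.00.

R$1,537,520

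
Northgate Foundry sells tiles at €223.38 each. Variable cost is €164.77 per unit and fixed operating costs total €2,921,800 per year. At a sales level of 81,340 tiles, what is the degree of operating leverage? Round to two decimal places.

2.58

At 81,340 units, contribution = 81,340 × €58.61 = €4,767,337.40.
EBIT = €4,767,337.40 − €2,921,800 = €1,845,537.40.
So DOL = total CM / EBIT = €4,767,337.40 / €1,845,537.40 = 2.5832.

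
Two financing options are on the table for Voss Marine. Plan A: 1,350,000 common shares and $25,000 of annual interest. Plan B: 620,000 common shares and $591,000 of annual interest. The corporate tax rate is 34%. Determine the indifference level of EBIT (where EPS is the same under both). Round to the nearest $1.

Set EPS_A = EPS_B: (EBIT − $25,000)(1 − 0.34) ÷ 1,350,000 = (EBIT − $591,000)(1 − 0.34) ÷ 620,000.
Cancelling (1 − t) and cross-multiplying: 620,000·(EBIT − 25,000) = 1,350,000·(EBIT − 591,000).
EBIT × (1,350,000 − 620,000) = 591,000 × 1,350,000 − 25,000 × 620,000 = 782,350,000,000, so EBIT = 782,350,000,000 ÷ 730,000 = 1,071,712.33.

$1,071,712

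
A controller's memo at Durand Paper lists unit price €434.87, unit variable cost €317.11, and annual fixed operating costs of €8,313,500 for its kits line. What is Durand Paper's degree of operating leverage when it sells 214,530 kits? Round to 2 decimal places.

At 214,530 units, contribution = 214,530 × €117.76 = €25,263,052.80.
Subtracting fixed costs: EBIT = €25,263,052.80 − €8,313,500 = €16,949,552.80.
Degree of operating leverage = €25,263,052.80 / €16,949,552.80 = 1.4905.

1.49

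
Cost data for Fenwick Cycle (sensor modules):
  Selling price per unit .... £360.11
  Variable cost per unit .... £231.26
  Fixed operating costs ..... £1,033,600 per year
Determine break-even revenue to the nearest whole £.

Contribution margin per unit = £360.11 − £231.26 = £128.85, a CM ratio of £128.85 ÷ £360.11 = 0.3578.
Break-even sales = FC ÷ CM ratio = £1,033,600 × £360.11 / £128.85 = £2,888,705.

£2,888,705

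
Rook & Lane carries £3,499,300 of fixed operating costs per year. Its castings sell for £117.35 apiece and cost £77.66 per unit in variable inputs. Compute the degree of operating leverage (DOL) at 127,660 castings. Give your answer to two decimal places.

At 127,660 units, contribution = 127,660 × £39.69 = £5,066,825.40.
EBIT = £5,066,825.40 − £3,499,300 = £1,567,525.40.
DOL = contribution ÷ EBIT = £5,066,825.40 ÷ £1,567,525.40 = 3.2324.

3.23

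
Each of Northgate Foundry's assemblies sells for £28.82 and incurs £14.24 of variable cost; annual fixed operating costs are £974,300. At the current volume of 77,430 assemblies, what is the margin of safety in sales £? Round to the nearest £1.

£305,653

Contribution margin per unit = £28.82 − £14.24 = £14.58. Break-even units = £974,300 ÷ £14.58 = 66,824.42; break-even revenue = 66,824.42 × £28.82 = £1,925,879.70.
Actual sales revenue = 77,430 × £28.82 = £2,231,532.60.
Margin of safety = £2,231,532.60 − £1,925,879.70 = £305,653.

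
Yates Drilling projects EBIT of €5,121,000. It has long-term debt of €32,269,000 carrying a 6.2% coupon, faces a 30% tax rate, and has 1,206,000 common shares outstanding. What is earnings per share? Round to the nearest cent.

€1.81

Pre-tax income = €5,121,000 − €2,000,678.00 = €3,120,322.00.
After tax at 30%: net income = €3,120,322.00 × 0.70 = €2,184,225.40.
Per share: €2,184,225.40 / 1,206,000 shares = €1.81.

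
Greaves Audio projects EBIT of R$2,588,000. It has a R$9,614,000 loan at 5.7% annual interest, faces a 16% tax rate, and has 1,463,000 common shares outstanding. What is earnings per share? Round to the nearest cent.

R$1.17

Interest = R$547,998.00, so EBT = R$2,588,000 − R$547,998.00 = R$2,040,002.00.
Net income = R$2,040,002.00 × (1 − 0.16) = R$1,713,601.68.
EPS = R$1,713,601.68 ÷ 1,463,000 = R$1.17.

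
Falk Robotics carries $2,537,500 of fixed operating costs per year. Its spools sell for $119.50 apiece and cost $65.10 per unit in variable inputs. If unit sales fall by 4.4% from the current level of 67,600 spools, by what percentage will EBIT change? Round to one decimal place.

-14.2%

Total contribution margin = 67,600 × $54.40 = $3,677,440.00.
Operating income = contribution − fixed costs = $3,677,440.00 − $2,537,500 = $1,139,940.00.
Degree of operating leverage = $3,677,440.00 / $1,139,940.00 = 3.2260.
Operating income changes by 3.2260 × -4.4% = -14.2%.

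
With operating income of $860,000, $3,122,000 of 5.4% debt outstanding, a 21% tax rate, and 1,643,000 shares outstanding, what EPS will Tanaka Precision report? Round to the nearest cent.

Pre-tax income = $860,000 − $168,588.00 = $691,412.00.
After tax at 21%: net income = $691,412.00 × 0.79 = $546,215.48.
EPS = $546,215.48 ÷ 1,643,000 = $0.33.

$0.33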